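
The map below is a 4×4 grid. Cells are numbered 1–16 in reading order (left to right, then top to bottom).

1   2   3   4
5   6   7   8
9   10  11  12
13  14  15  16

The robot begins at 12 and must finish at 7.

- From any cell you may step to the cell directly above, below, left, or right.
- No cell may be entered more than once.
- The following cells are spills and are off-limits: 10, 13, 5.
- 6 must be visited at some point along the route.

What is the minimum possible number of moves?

Any route passes through 6 somewhere between 12 and 7. Summing Manhattan distances along the two legs (12 → 6 → 7) gives a lower bound of 3 + 1 = 4 moves.
The shortest route satisfying every rule uses 6 moves: 12 → 8 → 4 → 3 → 2 → 6 → 7.
The bound of 4 isn't tight here; checking systematically, no route of length 4 through 5 satisfies every constraint, so 6 is the minimum.

6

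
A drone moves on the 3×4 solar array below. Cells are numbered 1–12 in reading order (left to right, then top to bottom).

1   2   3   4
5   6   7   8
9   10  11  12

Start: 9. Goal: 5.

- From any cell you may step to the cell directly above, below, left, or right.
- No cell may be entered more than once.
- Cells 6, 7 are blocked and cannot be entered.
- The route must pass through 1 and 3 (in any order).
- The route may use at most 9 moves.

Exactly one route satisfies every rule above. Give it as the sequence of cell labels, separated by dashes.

The 9-move cap with required stops at 1, 3 leaves no slack for detours.
Route from 9: 3× right (reaching 12), 2× up (reaching 4), 3× left (reaching 1), down to 5 — 9 moves in all.
Check: all required cells visited; 9 ≤ 9 moves.

9 - 10 - 11 - 12 - 8 - 4 - 3 - 2 - 1 - 5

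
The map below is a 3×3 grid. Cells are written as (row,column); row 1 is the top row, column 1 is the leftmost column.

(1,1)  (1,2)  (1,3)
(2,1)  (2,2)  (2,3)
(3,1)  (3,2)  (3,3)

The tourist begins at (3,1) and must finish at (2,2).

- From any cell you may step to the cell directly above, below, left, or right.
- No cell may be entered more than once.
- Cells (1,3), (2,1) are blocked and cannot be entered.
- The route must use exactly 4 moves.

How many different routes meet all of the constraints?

Need simple routes of exactly 4 moves from (3,1) to (2,2) (Manhattan distance 2, so 1 moves are spent on a detour and 1 undoing it).
Enumerating: (3,1) (3,2) (3,3) (2,3) (2,2).
That gives 1 route.

1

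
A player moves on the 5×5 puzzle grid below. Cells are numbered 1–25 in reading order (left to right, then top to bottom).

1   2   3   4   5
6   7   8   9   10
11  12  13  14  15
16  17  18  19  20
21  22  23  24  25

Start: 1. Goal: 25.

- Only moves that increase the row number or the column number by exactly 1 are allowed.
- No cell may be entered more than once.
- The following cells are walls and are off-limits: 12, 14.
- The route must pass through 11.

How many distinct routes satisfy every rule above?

A right/down-only route from 1 to 25 makes exactly 4 down-moves and 4 right-moves in some order.
With no other constraints that would be C(8,4) = 70 routes.
Split at 11 and multiply the segment counts (each segment already excludes blocked cells): 1→11: 1; 11→25: 5; product = 5.
That gives 5 routes.

5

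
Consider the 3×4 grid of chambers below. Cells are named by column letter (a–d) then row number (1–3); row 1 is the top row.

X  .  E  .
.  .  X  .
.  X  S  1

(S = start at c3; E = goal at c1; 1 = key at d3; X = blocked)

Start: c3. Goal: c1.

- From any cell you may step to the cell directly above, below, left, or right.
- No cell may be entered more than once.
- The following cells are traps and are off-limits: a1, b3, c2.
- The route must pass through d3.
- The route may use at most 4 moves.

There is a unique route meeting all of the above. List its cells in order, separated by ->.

c3 -> d3 -> d2 -> d1 -> c1

The 4-move cap with required stops at d3 leaves no slack for detours.
Route from c3: right to d3, 2× up (reaching d1), left to c1 — 4 moves in all.
Check: all required cells visited; 4 ≤ 4 moves.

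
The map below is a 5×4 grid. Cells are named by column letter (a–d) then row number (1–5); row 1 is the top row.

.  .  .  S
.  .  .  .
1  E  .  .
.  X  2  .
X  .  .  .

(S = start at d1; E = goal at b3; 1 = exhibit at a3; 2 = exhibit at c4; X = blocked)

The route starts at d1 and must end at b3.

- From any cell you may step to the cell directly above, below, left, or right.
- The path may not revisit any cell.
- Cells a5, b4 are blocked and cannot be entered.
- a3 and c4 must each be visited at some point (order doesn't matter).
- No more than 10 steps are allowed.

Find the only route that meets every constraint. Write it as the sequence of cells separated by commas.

Any route must reach a3 and c4 and still end at b3 within 10 moves, so the order of the required stops is forced.
Route from d1: down 3 to d4, left 1 to c4, up 2 to c2, left 2 to a2, down 1 to a3, right 1 to b3 — 10 moves in all.
Check: all required cells visited; 10 ≤ 10 moves.

d1, d2, d3, d4, c4, c3, c2, b2, a2, a3, b3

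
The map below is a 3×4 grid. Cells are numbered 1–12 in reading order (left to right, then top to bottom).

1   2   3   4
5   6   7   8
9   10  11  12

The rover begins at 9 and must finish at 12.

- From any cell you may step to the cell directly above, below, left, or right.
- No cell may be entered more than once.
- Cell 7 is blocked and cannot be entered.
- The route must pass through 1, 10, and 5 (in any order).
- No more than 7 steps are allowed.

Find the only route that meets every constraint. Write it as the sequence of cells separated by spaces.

Any route must reach 1, 10, and 5 and still end at 12 within 7 moves, so the order of the required stops is forced.
Route from 9: up 2 to 1, right 1 to 2, down 2 to 10, right 2 to 12 — 7 moves in all.
Check: all required cells visited; 7 ≤ 7 moves.

9 5 1 2 6 10 11 12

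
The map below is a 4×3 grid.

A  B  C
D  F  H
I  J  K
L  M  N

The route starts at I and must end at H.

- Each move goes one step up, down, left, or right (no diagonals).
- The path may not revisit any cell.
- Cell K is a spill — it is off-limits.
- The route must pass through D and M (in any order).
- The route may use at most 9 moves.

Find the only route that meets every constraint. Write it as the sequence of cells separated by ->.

The budget equals the shortest possible length, so every move has to be on a shortest route through the required cells.
Route from I: down to L, right to M, 2× up (reaching F), left to D, up to A, 2× right (reaching C), down to H — 9 moves in all.
Check: all required cells visited; 9 ≤ 9 moves.

I -> L -> M -> J -> F -> D -> A -> B -> C -> H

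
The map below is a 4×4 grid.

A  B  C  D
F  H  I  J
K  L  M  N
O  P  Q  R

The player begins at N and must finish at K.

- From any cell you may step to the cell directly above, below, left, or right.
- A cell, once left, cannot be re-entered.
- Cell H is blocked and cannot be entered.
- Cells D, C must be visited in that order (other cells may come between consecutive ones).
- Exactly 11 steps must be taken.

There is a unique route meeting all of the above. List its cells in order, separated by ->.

The waypoints must appear in the order D, C, with no cell reused.
Route from N: down 1 to R, left 1 to Q, up 2 to I, right 1 to J, up 1 to D, left 3 to A, down 2 to K — 11 moves in all.
Check: order respected (D at step 6, C at step 7); 11 moves as required.

N -> R -> Q -> M -> I -> J -> D -> C -> B -> A -> F -> K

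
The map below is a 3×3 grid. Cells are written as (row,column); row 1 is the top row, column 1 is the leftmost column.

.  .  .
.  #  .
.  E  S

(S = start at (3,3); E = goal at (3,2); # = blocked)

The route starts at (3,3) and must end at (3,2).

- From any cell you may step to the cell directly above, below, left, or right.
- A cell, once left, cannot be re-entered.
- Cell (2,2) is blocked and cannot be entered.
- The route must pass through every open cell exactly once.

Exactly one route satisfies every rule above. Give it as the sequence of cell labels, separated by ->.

(3,3) -> (2,3) -> (1,3) -> (1,2) -> (1,1) -> (2,1) -> (3,1) -> (3,2)

Need to visit all 8 open cells exactly once, starting at (3,3) and ending at (3,2).
Route from (3,3): 2× up (reaching (1,3)), 2× left (reaching (1,1)), 2× down (reaching (3,1)), right to (3,2) — 7 moves in all.
Check: all 8 open cells covered.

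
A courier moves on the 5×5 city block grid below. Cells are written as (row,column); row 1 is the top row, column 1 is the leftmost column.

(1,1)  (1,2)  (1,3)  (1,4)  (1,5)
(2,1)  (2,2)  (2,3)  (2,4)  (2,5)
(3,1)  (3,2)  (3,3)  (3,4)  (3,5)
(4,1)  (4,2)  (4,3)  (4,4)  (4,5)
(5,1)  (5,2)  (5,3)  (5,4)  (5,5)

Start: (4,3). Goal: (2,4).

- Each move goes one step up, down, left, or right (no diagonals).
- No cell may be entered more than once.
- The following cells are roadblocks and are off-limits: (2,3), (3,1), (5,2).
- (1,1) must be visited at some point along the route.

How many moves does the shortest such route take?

9

Any route passes through (1,1) somewhere between (4,3) and (2,4). Summing Manhattan distances along the two legs ((4,3) → (1,1) → (2,4)) gives a lower bound of 5 + 4 = 9 moves.
A route of 9 moves achieves this: (4,3) → (3,3) → (3,2) → (2,2) → (2,1) → (1,1) → (1,2) → (1,3) → (1,4) → (2,4).
Since 9 matches the lower bound, it is optimal.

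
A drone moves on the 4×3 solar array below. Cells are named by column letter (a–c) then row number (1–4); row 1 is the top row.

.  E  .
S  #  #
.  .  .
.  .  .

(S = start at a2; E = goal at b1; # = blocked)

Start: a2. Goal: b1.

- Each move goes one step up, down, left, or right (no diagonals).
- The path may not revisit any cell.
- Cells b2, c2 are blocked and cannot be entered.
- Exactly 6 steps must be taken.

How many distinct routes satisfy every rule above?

Need simple routes of exactly 6 moves from a2 to b1 (Manhattan distance 2, so 2 moves are spent on a detour and 2 undoing it).
No route satisfies every constraint, so the count is 0.

0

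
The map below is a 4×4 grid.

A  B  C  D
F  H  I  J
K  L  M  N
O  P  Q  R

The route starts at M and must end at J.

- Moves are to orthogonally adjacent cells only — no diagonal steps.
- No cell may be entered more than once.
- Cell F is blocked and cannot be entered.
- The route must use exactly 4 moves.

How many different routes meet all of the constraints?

3

Need simple routes of exactly 4 moves from M to J (Manhattan distance 2, so 1 moves are spent on a detour and 1 undoing it).
Enumerating: M I C D J | M Q R N J | M L H I J.
That gives 3 routes.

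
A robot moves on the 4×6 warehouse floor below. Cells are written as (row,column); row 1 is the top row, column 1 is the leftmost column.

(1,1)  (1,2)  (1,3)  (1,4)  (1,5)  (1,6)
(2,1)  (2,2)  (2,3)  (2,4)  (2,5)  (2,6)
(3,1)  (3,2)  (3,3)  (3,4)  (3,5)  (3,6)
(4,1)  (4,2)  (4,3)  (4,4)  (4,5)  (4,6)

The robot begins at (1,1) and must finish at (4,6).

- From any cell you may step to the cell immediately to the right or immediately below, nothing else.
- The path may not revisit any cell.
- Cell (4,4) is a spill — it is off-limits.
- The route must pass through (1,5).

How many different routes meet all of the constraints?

A right/down-only route from (1,1) to (4,6) makes exactly 3 down-moves and 5 right-moves in some order.
With no other constraints that would be C(8,3) = 56 routes.
Split at (1,5) and multiply the segment counts (each segment already excludes blocked cells): (1,1)→(1,5): 1; (1,5)→(4,6): 4; product = 4.
That gives 4 routes.

4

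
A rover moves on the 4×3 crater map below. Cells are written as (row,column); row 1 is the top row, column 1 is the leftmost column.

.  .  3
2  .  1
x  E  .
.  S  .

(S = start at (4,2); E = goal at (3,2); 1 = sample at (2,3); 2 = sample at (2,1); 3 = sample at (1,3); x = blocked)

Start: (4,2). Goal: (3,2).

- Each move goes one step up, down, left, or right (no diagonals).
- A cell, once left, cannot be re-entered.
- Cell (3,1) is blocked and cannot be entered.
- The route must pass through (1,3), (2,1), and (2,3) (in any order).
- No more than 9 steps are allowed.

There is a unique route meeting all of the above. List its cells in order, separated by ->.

Any route must reach (1,3), (2,1), and (2,3) and still end at (3,2) within 9 moves, so the order of the required stops is forced.
Route from (4,2): right 1 to (4,3), up 3 to (1,3), left 2 to (1,1), down 1 to (2,1), right 1 to (2,2), down 1 to (3,2) — 9 moves in all.
Check: all required cells visited; 9 ≤ 9 moves.

(4,2) -> (4,3) -> (3,3) -> (2,3) -> (1,3) -> (1,2) -> (1,1) -> (2,1) -> (2,2) -> (3,2)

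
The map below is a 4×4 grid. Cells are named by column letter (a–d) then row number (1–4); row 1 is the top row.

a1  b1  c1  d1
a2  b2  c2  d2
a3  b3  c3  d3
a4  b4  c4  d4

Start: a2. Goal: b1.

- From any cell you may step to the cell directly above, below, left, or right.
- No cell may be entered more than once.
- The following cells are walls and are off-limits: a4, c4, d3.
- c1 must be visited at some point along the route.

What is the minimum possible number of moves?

4

Any route passes through c1 somewhere between a2 and b1. Summing Manhattan distances along the two legs (a2 → c1 → b1) gives a lower bound of 3 + 1 = 4 moves.
A route of 4 moves achieves this: a2 → b2 → c2 → c1 → b1.
Since 4 matches the lower bound, it is optimal.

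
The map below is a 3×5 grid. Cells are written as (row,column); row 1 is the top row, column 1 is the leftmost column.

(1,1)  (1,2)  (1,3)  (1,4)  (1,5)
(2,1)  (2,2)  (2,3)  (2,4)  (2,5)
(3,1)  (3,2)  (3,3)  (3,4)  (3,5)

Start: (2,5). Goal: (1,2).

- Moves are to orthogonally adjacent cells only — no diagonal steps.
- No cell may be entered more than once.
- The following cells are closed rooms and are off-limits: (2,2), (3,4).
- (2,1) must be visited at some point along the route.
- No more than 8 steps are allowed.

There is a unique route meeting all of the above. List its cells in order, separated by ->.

(2,5) -> (2,4) -> (2,3) -> (3,3) -> (3,2) -> (3,1) -> (2,1) -> (1,1) -> (1,2)

Any route must reach (2,1) and still end at (1,2) within 8 moves, so the order of the required stops is forced.
Route from (2,5): left 2 to (2,3), down 1 to (3,3), left 2 to (3,1), up 2 to (1,1), right 1 to (1,2) — 8 moves in all.
Check: all required cells visited; 8 ≤ 8 moves.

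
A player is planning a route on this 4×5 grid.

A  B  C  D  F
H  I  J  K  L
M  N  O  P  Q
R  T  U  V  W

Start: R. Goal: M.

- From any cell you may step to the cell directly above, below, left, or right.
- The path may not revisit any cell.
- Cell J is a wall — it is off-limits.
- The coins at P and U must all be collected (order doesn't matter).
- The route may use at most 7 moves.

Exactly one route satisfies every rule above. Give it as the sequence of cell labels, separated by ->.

R -> T -> U -> V -> P -> O -> N -> M

The 7-move cap with required stops at P, U leaves no slack for detours.
Route from R: right 3 to V, up 1 to P, left 3 to M — 7 moves in all.
Check: all required cells visited; 7 ≤ 7 moves.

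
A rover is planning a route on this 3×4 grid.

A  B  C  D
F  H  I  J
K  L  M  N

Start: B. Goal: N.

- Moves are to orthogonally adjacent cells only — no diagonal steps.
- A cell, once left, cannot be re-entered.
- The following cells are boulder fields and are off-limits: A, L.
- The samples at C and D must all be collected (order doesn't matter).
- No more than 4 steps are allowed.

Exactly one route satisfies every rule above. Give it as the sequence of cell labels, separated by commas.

Any route must reach C and D and still end at N within 4 moves, so the order of the required stops is forced.
Route from B: right 2 to D, down 2 to N — 4 moves in all.
Check: all required cells visited; 4 ≤ 4 moves.

B, C, D, J, N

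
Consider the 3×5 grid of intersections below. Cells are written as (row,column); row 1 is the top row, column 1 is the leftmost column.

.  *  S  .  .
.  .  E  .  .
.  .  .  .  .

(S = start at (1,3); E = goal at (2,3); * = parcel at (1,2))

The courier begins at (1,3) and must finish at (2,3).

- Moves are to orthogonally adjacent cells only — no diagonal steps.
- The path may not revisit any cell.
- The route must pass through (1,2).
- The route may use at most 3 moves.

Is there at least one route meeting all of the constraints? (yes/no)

One route that works: (1,3) → (1,2) → (2,2) → (2,3).

yes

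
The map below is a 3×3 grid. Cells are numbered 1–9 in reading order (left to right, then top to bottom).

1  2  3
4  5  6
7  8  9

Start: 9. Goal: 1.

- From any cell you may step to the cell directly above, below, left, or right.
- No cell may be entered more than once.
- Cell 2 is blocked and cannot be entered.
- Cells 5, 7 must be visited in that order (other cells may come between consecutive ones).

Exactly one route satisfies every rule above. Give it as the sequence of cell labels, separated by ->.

The waypoints must appear in the order 5, 7, with no cell reused.
Route from 9: up to 6, left to 5, down to 8, left to 7, 2× up (reaching 1) — 6 moves in all.
Check: order respected (5 at step 2, 7 at step 4).

9 -> 6 -> 5 -> 8 -> 7 -> 4 -> 1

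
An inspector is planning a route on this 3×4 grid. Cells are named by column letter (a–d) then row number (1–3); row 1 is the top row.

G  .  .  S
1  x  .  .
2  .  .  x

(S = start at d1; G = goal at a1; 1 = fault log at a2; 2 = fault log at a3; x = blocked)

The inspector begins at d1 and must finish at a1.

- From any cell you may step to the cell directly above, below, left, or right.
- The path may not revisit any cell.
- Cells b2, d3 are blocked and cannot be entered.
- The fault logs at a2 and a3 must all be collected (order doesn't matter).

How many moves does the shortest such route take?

7

Any route passes through a2 and a3 in some order between d1 and a1. Summing Manhattan distances along each leg and taking the cheapest ordering (d1 → a2 → a3 → a1) gives a lower bound of 4 + 1 + 2 = 7 moves.
A route of 7 moves achieves this: d1 → d2 → c2 → c3 → b3 → a3 → a2 → a1.
Since 7 matches the lower bound, it is optimal.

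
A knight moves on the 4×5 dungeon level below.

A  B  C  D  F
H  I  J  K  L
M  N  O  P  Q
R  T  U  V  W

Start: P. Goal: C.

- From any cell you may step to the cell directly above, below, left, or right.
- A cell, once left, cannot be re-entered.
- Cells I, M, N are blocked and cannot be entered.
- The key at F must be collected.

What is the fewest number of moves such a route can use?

Any route passes through F somewhere between P and C. Summing Manhattan distances along the two legs (P → F → C) gives a lower bound of 3 + 2 = 5 moves.
A route of 5 moves achieves this: P → K → L → F → D → C.
Since 5 matches the lower bound, it is optimal.

5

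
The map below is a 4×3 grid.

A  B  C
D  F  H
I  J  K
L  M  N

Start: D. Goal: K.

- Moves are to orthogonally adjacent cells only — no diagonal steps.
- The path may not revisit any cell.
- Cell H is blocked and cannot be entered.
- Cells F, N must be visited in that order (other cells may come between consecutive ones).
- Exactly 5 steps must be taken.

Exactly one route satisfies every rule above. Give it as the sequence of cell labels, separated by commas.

D, F, J, M, N, K

The waypoints must appear in the order F, N, with no cell reused.
Route from D: right 1 to F, down 2 to M, right 1 to N, up 1 to K — 5 moves in all.
Check: order respected (F at step 1, N at step 4); 5 moves as required.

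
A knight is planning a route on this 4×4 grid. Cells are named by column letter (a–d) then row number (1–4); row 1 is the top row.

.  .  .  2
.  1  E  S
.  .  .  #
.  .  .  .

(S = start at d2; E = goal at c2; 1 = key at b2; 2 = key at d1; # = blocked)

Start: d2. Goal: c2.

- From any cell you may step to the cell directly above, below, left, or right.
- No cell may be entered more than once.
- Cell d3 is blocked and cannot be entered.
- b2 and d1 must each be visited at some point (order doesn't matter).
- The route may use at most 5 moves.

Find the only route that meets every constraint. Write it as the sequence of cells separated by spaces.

The budget equals the shortest possible length, so every move has to be on a shortest route through the required cells.
Route from d2: up 1 to d1, left 2 to b1, down 1 to b2, right 1 to c2 — 5 moves in all.
Check: all required cells visited; 5 ≤ 5 moves.

d2 d1 c1 b1 b2 c2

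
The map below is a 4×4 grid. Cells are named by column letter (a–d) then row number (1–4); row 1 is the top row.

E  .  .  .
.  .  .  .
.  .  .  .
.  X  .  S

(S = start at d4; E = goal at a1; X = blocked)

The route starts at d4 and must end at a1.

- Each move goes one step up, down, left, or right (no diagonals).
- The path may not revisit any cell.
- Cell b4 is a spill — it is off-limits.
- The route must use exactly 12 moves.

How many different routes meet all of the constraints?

Need simple routes of exactly 12 moves from d4 to a1 (Manhattan distance 6, so 3 moves are spent on a detour and 3 undoing it).
Branch systematically from the start, pruning whenever the remaining move budget drops below the Manhattan distance to a1 or differs from it in parity. Grouping the completions by first move — via d3: 4; via c4: 5 — and summing: 4 + 5 = 9.
That gives 9 routes.

9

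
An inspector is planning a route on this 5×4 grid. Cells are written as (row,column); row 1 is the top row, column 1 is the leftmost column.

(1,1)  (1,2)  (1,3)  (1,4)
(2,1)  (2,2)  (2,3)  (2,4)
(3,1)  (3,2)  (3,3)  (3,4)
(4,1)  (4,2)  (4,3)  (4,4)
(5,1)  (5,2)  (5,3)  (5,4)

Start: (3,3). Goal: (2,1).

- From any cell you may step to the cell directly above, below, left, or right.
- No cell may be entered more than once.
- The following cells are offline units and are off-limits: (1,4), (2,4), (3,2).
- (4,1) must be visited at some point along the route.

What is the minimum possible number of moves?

Any route passes through (4,1) somewhere between (3,3) and (2,1). Summing Manhattan distances along the two legs ((3,3) → (4,1) → (2,1)) gives a lower bound of 3 + 2 = 5 moves.
A route of 5 moves achieves this: (3,3) → (4,3) → (4,2) → (4,1) → (3,1) → (2,1).
Since 5 matches the lower bound, it is optimal.

5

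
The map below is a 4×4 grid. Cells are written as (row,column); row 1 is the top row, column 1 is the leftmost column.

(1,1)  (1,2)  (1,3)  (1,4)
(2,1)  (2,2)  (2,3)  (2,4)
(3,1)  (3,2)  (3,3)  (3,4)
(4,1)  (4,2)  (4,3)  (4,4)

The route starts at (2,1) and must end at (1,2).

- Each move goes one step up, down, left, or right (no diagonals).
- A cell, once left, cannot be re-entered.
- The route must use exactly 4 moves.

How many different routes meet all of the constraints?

2

Need simple routes of exactly 4 moves from (2,1) to (1,2) (Manhattan distance 2, so 1 moves are spent on a detour and 1 undoing it).
Enumerating: (2,1) (3,1) (3,2) (2,2) (1,2) | (2,1) (2,2) (2,3) (1,3) (1,2).
That gives 2 routes.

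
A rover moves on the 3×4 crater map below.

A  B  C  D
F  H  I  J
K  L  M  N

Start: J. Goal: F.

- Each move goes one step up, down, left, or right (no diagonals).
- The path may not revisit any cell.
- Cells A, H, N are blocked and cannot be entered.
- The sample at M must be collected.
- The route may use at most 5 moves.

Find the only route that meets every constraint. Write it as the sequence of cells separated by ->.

The budget equals the shortest possible length, so every move has to be on a shortest route through the required cells.
Route from J: left 1 to I, down 1 to M, left 2 to K, up 1 to F — 5 moves in all.
Check: all required cells visited; 5 ≤ 5 moves.

J -> I -> M -> L -> K -> F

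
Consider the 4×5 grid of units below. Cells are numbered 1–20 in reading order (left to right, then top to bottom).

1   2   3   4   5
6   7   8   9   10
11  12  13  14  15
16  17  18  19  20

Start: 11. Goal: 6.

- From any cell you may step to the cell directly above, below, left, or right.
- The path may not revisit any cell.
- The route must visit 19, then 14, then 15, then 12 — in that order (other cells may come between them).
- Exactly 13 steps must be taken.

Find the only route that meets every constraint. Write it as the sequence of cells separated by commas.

The waypoints must appear in the order 19, 14, 15, 12, with no cell reused.
Route from 11: down 1 to 16, right 3 to 19, up 1 to 14, right 1 to 15, up 1 to 10, left 2 to 8, down 1 to 13, left 1 to 12, up 1 to 7, left 1 to 6 — 13 moves in all.
Check: order respected (19 at step 4, 14 at step 5, 15 at step 6, 12 at step 11); 13 moves as required.

11, 16, 17, 18, 19, 14, 15, 10, 9, 8, 13, 12, 7, 6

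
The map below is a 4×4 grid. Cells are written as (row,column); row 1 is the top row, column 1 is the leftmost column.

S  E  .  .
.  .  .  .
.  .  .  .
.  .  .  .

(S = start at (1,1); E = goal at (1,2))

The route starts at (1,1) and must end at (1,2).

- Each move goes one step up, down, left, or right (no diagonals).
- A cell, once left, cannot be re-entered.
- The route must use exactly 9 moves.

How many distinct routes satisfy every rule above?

Need simple routes of exactly 9 moves from (1,1) to (1,2) (Manhattan distance 1, so 4 moves are spent on a detour and 4 undoing it).
Branch systematically from the start, pruning whenever the remaining move budget drops below the Manhattan distance to (1,2) or differs from it in parity. Every completion starts via (2,1): 18 (no valid completion starts via (1,2)).
That gives 18 routes.

18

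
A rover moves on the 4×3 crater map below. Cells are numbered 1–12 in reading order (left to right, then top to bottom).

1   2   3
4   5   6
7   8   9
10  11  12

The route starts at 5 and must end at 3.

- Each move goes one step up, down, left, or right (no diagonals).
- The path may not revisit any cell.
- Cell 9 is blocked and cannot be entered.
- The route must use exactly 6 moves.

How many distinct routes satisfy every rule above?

Need simple routes of exactly 6 moves from 5 to 3 (Manhattan distance 2, so 2 moves are spent on a detour and 2 undoing it).
Enumerating: 5 8 7 4 1 2 3.
That gives 1 route.

1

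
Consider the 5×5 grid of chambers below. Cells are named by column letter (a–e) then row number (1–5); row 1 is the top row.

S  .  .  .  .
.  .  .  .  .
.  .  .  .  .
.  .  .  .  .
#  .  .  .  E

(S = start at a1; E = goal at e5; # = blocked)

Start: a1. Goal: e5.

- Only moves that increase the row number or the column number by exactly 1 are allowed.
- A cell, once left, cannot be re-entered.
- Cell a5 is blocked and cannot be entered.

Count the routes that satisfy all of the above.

A right/down-only route from a1 to e5 makes exactly 4 down-moves and 4 right-moves in some order.
With no other constraints that would be C(8,4) = 70 routes.
Subtract routes through each blocked cell (inclusion–exclusion for overlaps): − through a5: 1 → 69.
That gives 69 routes.

69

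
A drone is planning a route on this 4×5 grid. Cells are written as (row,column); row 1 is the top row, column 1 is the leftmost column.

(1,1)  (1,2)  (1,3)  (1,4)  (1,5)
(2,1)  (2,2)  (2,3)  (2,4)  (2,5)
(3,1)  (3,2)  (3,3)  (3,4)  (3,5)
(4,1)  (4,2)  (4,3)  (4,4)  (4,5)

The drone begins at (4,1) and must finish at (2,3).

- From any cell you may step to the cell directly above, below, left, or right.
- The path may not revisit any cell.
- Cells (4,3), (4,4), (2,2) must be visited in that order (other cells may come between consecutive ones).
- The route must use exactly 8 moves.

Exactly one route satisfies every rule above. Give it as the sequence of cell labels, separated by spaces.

(4,1) (4,2) (4,3) (4,4) (3,4) (3,3) (3,2) (2,2) (2,3)

The waypoints must appear in the order (4,3), (4,4), (2,2), with no cell reused.
Route from (4,1): right 3 to (4,4), up 1 to (3,4), left 2 to (3,2), up 1 to (2,2), right 1 to (2,3) — 8 moves in all.
Check: order respected ((4,3) at step 2, (4,4) at step 3, (2,2) at step 7); 8 moves as required.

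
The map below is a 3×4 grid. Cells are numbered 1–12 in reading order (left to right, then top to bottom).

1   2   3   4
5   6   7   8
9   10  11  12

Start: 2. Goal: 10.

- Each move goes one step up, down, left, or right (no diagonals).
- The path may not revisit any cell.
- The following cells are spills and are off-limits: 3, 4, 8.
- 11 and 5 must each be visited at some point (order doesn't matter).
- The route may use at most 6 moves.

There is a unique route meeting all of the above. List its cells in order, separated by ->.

2 -> 1 -> 5 -> 6 -> 7 -> 11 -> 10

Any route must reach 11 and 5 and still end at 10 within 6 moves, so the order of the required stops is forced.
Route from 2: left 1 to 1, down 1 to 5, right 2 to 7, down 1 to 11, left 1 to 10 — 6 moves in all.
Check: all required cells visited; 6 ≤ 6 moves.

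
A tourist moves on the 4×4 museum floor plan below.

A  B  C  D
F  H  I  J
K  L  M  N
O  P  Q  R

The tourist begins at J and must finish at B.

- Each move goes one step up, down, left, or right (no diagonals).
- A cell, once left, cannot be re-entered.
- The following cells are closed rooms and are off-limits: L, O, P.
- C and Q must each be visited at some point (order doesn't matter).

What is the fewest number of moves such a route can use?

Any route passes through C and Q in some order between J and B. Summing Manhattan distances along each leg and taking the cheapest ordering (J → Q → C → B) gives a lower bound of 3 + 3 + 1 = 7 moves.
A route of 7 moves achieves this: J → N → R → Q → M → I → C → B.
Since 7 matches the lower bound, it is optimal.

7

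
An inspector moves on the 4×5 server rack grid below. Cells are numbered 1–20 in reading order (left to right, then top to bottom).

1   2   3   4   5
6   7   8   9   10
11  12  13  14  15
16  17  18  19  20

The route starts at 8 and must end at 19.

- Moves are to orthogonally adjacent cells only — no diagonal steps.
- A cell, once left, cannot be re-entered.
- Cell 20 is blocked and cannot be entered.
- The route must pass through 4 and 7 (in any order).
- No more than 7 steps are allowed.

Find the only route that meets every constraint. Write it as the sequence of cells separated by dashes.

Any route must reach 4 and 7 and still end at 19 within 7 moves, so the order of the required stops is forced.
Route from 8: left to 7, up to 2, 2× right (reaching 4), 3× down (reaching 19) — 7 moves in all.
Check: all required cells visited; 7 ≤ 7 moves.

8 - 7 - 2 - 3 - 4 - 9 - 14 - 19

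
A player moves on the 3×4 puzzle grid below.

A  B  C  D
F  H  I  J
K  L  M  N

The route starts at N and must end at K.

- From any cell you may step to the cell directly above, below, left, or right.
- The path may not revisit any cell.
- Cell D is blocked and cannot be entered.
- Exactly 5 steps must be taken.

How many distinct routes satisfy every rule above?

6

Need simple routes of exactly 5 moves from N to K (Manhattan distance 3, so 1 moves are spent on a detour and 1 undoing it).
Enumerating: N J I M L K | N J I H L K | N J I H F K | N M I H L K | N M I H F K | N M L H F K.
That gives 6 routes.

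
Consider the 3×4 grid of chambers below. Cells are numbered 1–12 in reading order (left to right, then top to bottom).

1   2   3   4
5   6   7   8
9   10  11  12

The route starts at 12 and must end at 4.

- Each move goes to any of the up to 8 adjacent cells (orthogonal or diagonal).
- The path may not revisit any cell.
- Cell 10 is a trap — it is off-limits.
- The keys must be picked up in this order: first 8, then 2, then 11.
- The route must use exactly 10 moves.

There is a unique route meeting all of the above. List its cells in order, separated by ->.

The waypoints must appear in the order 8, 2, 11, with no cell reused.
Route from 12: up to 8, up-left to 3, 2× left (reaching 1), 2× down (reaching 9), up-right to 6, down-right to 11, up to 7, up-right to 4 — 10 moves in all.
Check: order respected (8 at step 1, 2 at step 3, 11 at step 8); 10 moves as required.

12 -> 8 -> 3 -> 2 -> 1 -> 5 -> 9 -> 6 -> 11 -> 7 -> 4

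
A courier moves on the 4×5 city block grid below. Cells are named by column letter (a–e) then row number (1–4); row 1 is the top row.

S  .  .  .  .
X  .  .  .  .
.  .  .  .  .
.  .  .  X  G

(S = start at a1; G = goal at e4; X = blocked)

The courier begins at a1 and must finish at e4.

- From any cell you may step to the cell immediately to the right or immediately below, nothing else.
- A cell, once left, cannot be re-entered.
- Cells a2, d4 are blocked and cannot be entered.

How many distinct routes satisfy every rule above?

A right/down-only route from a1 to e4 makes exactly 3 down-moves and 4 right-moves in some order.
With no other constraints that would be C(7,3) = 35 routes.
Subtract routes through each blocked cell (inclusion–exclusion for overlaps): − through a2: 15 − through d4: 20 + through a2&d4: 10 → 10.
That gives 10 routes.

10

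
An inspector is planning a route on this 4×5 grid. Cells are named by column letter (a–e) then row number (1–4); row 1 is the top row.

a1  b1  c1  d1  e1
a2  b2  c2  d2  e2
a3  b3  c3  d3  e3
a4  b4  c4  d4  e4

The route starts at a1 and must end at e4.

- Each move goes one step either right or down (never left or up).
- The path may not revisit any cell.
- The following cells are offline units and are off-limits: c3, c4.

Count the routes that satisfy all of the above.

A right/down-only route from a1 to e4 makes exactly 3 down-moves and 4 right-moves in some order.
With no other constraints that would be C(7,3) = 35 routes.
Subtract routes through each blocked cell (inclusion–exclusion for overlaps): − through c3: 18 − through c4: 10 + through c3&c4: 6 → 13.
That gives 13 routes.

13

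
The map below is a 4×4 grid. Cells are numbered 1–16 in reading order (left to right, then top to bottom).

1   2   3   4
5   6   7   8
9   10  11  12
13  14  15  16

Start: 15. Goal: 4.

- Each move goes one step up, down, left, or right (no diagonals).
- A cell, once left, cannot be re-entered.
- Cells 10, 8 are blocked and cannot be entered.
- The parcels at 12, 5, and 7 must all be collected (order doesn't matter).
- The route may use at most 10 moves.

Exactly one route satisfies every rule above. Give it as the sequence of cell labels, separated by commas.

The budget equals the shortest possible length, so every move has to be on a shortest route through the required cells.
Route from 15: right to 16, up to 12, left to 11, up to 7, 2× left (reaching 5), up to 1, 3× right (reaching 4) — 10 moves in all.
Check: all required cells visited; 10 ≤ 10 moves.

15, 16, 12, 11, 7, 6, 5, 1, 2, 3, 4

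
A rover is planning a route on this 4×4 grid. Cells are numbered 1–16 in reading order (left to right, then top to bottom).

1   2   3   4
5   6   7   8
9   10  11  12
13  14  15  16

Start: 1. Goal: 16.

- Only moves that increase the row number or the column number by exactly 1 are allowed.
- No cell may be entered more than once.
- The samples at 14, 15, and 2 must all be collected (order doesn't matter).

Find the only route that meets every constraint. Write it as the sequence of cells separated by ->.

1 -> 2 -> 6 -> 10 -> 14 -> 15 -> 16

Moves only go right or down, so the column and row indices never decrease.
Route from 1: right to 2, 3× down (reaching 14), 2× right (reaching 16) — 6 moves in all.
Check: all required cells visited.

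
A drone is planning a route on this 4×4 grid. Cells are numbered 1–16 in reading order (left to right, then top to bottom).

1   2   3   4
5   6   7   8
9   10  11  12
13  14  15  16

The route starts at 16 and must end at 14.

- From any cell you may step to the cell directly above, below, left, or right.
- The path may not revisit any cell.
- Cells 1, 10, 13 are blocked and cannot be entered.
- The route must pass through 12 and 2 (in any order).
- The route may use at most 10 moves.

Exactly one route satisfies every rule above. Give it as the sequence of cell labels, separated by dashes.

16 - 12 - 8 - 4 - 3 - 2 - 6 - 7 - 11 - 15 - 14

The 10-move cap with required stops at 12, 2 leaves no slack for detours.
Route from 16: up 3 to 4, left 2 to 2, down 1 to 6, right 1 to 7, down 2 to 15, left 1 to 14 — 10 moves in all.
Check: all required cells visited; 10 ≤ 10 moves.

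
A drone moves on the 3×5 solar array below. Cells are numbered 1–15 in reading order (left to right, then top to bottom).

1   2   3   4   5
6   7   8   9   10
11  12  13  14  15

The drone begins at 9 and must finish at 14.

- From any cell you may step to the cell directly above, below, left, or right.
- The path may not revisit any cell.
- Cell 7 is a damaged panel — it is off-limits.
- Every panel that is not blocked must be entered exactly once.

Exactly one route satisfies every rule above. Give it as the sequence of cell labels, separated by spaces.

9 8 13 12 11 6 1 2 3 4 5 10 15 14

Need to visit all 14 open cells exactly once, starting at 9 and ending at 14.
Cell 6 has only two open neighbours (1 and 11), so the path must pass straight through it: one of those is the cell it's entered from and the other is where it exits.
Route from 9: left to 8, down to 13, 2× left (reaching 11), 2× up (reaching 1), 4× right (reaching 5), 2× down (reaching 15), left to 14 — 13 moves in all.
Check: all 14 open cells covered.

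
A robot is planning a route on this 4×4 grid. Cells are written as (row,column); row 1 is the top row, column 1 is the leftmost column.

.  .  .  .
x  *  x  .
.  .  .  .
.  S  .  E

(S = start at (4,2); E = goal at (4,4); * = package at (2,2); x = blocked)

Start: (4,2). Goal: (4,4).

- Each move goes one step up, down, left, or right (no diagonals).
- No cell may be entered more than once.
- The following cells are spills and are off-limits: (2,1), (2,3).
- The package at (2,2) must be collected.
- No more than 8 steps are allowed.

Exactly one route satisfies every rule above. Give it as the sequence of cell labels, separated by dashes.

The budget equals the shortest possible length, so every move has to be on a shortest route through the required cells.
Route from (4,2): 3× up (reaching (1,2)), 2× right (reaching (1,4)), 3× down (reaching (4,4)) — 8 moves in all.
Check: all required cells visited; 8 ≤ 8 moves.

(4,2) - (3,2) - (2,2) - (1,2) - (1,3) - (1,4) - (2,4) - (3,4) - (4,4)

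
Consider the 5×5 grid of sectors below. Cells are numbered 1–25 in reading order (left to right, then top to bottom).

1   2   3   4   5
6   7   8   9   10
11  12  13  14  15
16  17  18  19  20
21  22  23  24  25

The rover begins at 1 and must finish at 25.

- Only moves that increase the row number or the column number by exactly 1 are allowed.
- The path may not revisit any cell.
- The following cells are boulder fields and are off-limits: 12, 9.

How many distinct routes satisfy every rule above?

24

A right/down-only route from 1 to 25 makes exactly 4 down-moves and 4 right-moves in some order.
With no other constraints that would be C(8,4) = 70 routes.
Subtract routes through each blocked cell (inclusion–exclusion for overlaps): − through 9: 16 − through 12: 30 → 24.
That gives 24 routes.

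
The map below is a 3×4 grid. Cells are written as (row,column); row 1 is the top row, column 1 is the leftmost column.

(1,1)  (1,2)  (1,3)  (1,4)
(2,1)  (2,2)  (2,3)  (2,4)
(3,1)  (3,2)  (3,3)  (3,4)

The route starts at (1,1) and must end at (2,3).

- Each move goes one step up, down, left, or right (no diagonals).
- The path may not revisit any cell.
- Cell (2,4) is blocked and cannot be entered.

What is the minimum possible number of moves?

The Manhattan distance from (1,1) to (2,3) is |1−2| + |1−3| = 3, so at least 3 moves are needed.
A route of 3 moves achieves this: (1,1) → (2,1) → (2,2) → (2,3).
Since 3 matches the lower bound, it is optimal.

3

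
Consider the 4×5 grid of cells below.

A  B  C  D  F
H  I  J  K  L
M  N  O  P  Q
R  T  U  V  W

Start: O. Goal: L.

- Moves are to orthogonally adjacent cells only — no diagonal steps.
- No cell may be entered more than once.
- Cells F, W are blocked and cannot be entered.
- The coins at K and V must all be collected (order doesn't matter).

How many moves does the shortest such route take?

5

Any route passes through K and V in some order between O and L. Summing Manhattan distances along each leg and taking the cheapest ordering (O → V → K → L) gives a lower bound of 2 + 2 + 1 = 5 moves.
A route of 5 moves achieves this: O → U → V → P → K → L.
Since 5 matches the lower bound, it is optimal.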